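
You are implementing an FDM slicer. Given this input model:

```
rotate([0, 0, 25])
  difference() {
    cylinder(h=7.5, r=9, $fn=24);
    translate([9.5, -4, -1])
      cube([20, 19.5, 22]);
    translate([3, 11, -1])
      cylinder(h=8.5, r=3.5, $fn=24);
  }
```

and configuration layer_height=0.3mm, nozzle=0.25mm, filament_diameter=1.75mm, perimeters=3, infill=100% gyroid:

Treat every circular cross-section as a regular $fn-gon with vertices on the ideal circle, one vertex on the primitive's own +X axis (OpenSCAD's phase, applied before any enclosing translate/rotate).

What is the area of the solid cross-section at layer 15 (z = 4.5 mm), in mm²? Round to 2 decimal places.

248.56 mm²

At z = 4.5 mm: the r=9 cylinder contributes a regular 24-gon of circumradius 9 (area = (24/2)·9.000²·sin(360°/24) = 251.57 mm²); the cube at (9.5, -4) (footprint 20×19.5) is included at this height (area 390.00 mm²); the r=3.5 cylinder at (3, 11) gives a regular 24-gon of circumradius 3.5 (constant along its height) (area = (24/2)·3.500²·sin(360°/24) = 38.05 mm²); Taking the first minus the rest: starting from the r=9 cylinder (251.57 mm²), the 20×19.5 cube at (9.5, -4) misses the remaining region (no effect); the r=3.5 cylinder at (3, 11) partially overlaps it — only the 3.01 mm² overlap (of its 38.05 mm²) is removed, clipping the outline — area = 248.56 mm²; (rotated 25° about Z; rotation is an isometry so areas/perimeters/island counts are preserved). Overall, the cross-section is a single solid region. Net area = 248.56 mm².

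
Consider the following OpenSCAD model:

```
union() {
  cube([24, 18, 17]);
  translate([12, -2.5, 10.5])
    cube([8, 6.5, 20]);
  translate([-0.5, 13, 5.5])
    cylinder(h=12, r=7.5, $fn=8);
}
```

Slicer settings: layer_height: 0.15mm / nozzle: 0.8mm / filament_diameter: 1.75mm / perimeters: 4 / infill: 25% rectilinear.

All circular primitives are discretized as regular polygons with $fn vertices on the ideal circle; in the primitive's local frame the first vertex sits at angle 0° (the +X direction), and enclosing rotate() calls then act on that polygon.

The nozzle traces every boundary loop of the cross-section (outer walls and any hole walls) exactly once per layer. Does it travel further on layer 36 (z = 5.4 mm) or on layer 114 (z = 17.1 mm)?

Layer 36 (z = 5.4): the cube is present — its section is the full 24×18 rectangle (perimeter 84.00 mm); the cube at (12, -2.5) is not intersected at this z (z outside [10.5, 30.5]); the cylinder at (-0.5, 13) is absent (z outside [5.5, 17.5]); Taking the union: only the 24×18 cube is present, so the union is just that shape — boundary = 84.00 mm. So its perimeter = 84.00 mm. Layer 114 (z = 17.1): the cube is not intersected at this z (z outside [0, 17]); the cube at (12, -2.5) is present — its section is the full 8×6.5 rectangle (perimeter 29.00 mm); the cylinder at (-0.5, 13): section is a regular 8-gon, circumradius r=7.5 (perimeter = 2·8·7.500·sin(180°/8) = 45.92 mm); Combining (union): the 2 present regions are separate (no shared area or edge), so areas and boundary lengths simply add and each stays a separate island — boundary = 74.92 mm. So its perimeter = 74.92 mm. Layer 36 is larger (84.00 vs 74.92 mm).

layer 36 (z = 5.4 mm)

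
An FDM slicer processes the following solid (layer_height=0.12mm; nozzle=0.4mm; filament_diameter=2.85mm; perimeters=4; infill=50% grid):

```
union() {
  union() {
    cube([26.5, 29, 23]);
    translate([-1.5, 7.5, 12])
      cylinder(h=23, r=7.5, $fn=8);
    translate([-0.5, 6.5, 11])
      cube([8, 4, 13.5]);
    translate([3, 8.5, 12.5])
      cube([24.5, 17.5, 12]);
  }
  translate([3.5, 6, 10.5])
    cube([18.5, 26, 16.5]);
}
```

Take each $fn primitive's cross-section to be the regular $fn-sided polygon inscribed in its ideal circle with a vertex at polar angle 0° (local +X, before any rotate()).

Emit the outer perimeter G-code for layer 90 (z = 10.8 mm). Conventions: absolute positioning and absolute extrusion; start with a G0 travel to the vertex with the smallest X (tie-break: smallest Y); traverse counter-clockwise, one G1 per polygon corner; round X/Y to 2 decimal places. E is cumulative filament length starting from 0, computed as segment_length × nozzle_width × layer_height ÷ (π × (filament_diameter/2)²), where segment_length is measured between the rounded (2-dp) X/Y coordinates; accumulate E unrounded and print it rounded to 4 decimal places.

G0 X0.00 Y0.00 Z10.80
G1 X26.50 Y0.00 E0.1994
G1 X26.50 Y29.00 E0.4176
G1 X22.00 Y29.00 E0.4515
G1 X22.00 Y32.00 E0.4740
G1 X3.50 Y32.00 E0.6132
G1 X3.50 Y29.00 E0.6358
G1 X0.00 Y29.00 E0.6621
G1 X0.00 Y0.00 E0.8803

At z = 10.8 mm: the 26.5×29 cube contributes its full rectangle; the cylinder at (-1.5, 7.5) is absent (z outside [12, 35]); the cube at (-0.5, 6.5) is not intersected at this z (z outside [11, 24.5]); the cube at (3, 8.5) does not reach this height (z outside [12.5, 24.5]); Taking the union: only the 26.5×29 cube is present, so the union is just that shape — 1 connected region; the 18.5×26 cube at (3.5, 6) contributes its full rectangle; Combining (union): the regions partially overlap (shared area 425.50 mm²), so overlapping operands fuse into one piece — 1 connected region. The outline is a single polygon with 8 vertices. Extrusion per mm of travel: 0.4 × 0.12 / (π × 1.425²) = 0.007524. Accumulating E over each segment gives final E = 0.8803.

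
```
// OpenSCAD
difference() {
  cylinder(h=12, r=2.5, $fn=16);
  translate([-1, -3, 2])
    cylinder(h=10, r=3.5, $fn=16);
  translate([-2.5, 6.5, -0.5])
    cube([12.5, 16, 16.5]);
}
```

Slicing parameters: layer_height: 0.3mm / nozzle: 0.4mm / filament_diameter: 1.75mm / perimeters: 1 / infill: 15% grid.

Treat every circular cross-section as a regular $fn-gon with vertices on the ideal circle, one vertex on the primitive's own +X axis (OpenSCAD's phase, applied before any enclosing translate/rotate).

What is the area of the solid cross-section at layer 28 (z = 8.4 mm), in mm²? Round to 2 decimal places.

At z = 8.4 mm: the r=2.5 cylinder contributes a regular 16-gon of circumradius 2.5 (area = (16/2)·2.500²·sin(360°/16) = 19.13 mm²); the r=3.5 cylinder at (-1, -3) contributes a regular 16-gon of circumradius 3.5 (area = (16/2)·3.500²·sin(360°/16) = 37.50 mm²); the cube at (-2.5, 6.5) (footprint 12.5×16) is included at this height (area 200.00 mm²); Taking the first minus the rest: starting from the r=2.5 cylinder (19.13 mm²), the r=3.5 cylinder at (-1, -3) partially overlaps it — only the 9.47 mm² overlap (of its 37.50 mm²) is removed, clipping the outline; the 12.5×16 cube at (-2.5, 6.5) misses the remaining region (no effect) — area = 9.66 mm². Overall, the cross-section is a single solid region. Net area = 9.66 mm².

9.66 mm²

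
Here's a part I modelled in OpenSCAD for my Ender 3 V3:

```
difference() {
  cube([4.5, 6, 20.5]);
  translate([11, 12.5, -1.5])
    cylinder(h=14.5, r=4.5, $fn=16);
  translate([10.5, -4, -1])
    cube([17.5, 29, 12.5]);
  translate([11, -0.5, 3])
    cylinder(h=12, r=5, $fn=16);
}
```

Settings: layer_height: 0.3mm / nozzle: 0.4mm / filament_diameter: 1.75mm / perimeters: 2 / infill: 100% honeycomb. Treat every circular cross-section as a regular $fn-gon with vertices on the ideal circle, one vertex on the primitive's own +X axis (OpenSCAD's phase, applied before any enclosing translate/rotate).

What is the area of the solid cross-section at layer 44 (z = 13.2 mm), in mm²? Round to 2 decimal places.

At z = 13.2 mm: the cube (footprint 4.5×6) is included at this height (area 27.00 mm²); the cylinder at (11, 12.5) is not intersected at this z (z outside [-1.5, 13]); the cube at (10.5, -4) does not reach this height (z outside [-1, 11.5]); the r=5 cylinder at (11, -0.5) contributes a regular 16-gon of circumradius 5 (area = (16/2)·5.000²·sin(360°/16) = 76.54 mm²); After the difference (first − rest): starting from the 4.5×6 cube (27.00 mm²), the r=5 cylinder at (11, -0.5) misses the remaining region (no effect) — area = 27.00 mm². Overall, the cross-section is a single solid region. Net area = 27.00 mm².

27.00 mm²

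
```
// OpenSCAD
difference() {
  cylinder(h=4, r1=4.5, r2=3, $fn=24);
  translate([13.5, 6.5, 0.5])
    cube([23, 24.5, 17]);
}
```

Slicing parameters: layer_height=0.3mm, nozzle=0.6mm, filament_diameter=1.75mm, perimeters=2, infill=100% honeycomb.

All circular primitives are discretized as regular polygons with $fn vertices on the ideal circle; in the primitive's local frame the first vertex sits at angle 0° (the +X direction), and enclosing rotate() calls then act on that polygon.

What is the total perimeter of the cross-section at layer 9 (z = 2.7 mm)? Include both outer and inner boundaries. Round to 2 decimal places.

21.85 mm

At z = 2.7 mm: the cone: at t=0.675 of its height the radius interpolates to r₁+(r₂−r₁)t = 3.487, giving a regular 24-gon of that circumradius (perimeter = 2·24·3.487·sin(180°/24) = 21.85 mm); the cube at (13.5, 6.5) (footprint 23×24.5) is included at this height (perimeter 95.00 mm); After the difference (first − rest): starting from the cone, the 23×24.5 cube at (13.5, 6.5) misses the remaining region (no effect) — boundary = 21.85 mm. Overall, the cross-section is a single solid region. Total boundary length (outer) = 21.85 mm.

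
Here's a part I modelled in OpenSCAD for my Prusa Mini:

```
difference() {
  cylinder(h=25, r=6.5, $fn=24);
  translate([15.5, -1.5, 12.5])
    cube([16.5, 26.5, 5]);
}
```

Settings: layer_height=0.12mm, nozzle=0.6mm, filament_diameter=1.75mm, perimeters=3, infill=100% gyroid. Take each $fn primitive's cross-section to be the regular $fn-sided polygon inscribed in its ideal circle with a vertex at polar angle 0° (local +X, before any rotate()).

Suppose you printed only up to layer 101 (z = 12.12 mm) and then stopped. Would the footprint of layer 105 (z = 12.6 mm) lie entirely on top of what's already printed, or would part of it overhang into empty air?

Compare the two slices. At z = 12.12: the r=6.5 cylinder gives a regular 24-gon of circumradius 6.5 (constant along its height) (area = (24/2)·6.500²·sin(360°/24) = 131.22 mm²); the cube at (15.5, -1.5) does not reach this height (z outside [12.5, 17.5]); After the difference (first − rest): none of the subtracted shapes is present at this height, so the r=6.5 cylinder is unchanged — area = 131.22 mm². At z = 12.6: the cylinder: section is a regular 24-gon, circumradius r=6.5 (area = (24/2)·6.500²·sin(360°/24) = 131.22 mm²); the cube at (15.5, -1.5) is present — its section is the full 16.5×26.5 rectangle (area 437.25 mm²); Subtracting the remaining from the first: starting from the r=6.5 cylinder (131.22 mm²), the 16.5×26.5 cube at (15.5, -1.5) misses the remaining region (no effect) — area = 131.22 mm². Checking containment: the cross-section at z = 12.6 is a subset of the cross-section at z = 12.12.

entirely on top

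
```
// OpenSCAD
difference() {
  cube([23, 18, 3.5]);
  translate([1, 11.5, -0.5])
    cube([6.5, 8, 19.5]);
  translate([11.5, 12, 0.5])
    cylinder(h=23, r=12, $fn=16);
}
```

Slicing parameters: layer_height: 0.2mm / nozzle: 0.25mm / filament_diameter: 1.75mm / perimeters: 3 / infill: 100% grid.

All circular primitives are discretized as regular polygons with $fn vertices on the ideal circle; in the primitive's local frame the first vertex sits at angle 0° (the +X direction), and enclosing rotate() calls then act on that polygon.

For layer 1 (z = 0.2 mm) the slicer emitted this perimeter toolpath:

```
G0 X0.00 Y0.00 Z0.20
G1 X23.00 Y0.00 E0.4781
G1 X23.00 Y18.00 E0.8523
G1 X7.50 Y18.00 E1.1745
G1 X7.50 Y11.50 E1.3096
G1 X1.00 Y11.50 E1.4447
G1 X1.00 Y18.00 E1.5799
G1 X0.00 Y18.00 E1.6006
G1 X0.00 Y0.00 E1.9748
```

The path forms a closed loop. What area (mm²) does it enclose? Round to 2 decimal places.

Apply the shoelace formula to the sequence of (X, Y) vertices; enclosed area = 371.75 mm².

371.75 mm²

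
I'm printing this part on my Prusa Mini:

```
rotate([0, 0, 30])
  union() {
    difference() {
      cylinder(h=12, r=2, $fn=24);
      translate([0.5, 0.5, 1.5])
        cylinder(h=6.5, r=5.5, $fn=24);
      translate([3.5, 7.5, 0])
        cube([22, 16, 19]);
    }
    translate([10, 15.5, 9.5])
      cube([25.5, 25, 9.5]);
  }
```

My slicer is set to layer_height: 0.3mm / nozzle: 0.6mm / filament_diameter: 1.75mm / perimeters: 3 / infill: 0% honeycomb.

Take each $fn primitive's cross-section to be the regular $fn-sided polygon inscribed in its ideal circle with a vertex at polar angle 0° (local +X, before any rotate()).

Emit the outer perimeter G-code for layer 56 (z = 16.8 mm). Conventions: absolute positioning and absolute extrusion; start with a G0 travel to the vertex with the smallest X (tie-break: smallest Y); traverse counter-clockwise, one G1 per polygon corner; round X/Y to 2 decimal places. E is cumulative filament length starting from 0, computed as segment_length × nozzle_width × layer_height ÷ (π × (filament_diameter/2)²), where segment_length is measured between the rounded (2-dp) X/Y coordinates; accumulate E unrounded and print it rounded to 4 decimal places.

G0 X-11.59 Y40.07 Z16.80
G1 X0.91 Y18.42 E1.8708
G1 X22.99 Y31.17 E3.7789
G1 X10.49 Y52.82 E5.6497
G1 X-11.59 Y40.07 E7.5578

At z = 16.8 mm: the cylinder is not intersected at this z (z outside [0, 12]); the cylinder at (0.5, 0.5) does not reach this height (z outside [1.5, 8]); the 22×16 cube at (3.5, 7.5) contributes its full rectangle; After the difference (first − rest): the first operand is absent here, so nothing remains; the 25.5×25 cube at (10, 15.5) contributes its full rectangle; Taking the union: only the 25.5×25 cube at (10, 15.5) is present, so the union is just that shape — 1 connected region; (whole slice rotated 30° about Z — lengths, areas and connectivity unchanged). The outline is a single polygon with 4 vertices. Extrusion per mm of travel: 0.6 × 0.3 / (π × 0.875²) = 0.074835. Accumulating E over each segment gives final E = 7.5578.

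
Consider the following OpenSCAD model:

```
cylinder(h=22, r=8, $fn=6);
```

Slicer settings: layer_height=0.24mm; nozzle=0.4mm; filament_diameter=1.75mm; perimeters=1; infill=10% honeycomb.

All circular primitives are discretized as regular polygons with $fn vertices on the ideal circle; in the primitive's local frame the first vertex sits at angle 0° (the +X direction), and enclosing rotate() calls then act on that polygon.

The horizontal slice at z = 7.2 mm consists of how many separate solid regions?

At z = 7.2 mm: the cylinder: section is a regular 6-gon, circumradius r=8. The result has 1 disconnected region.

1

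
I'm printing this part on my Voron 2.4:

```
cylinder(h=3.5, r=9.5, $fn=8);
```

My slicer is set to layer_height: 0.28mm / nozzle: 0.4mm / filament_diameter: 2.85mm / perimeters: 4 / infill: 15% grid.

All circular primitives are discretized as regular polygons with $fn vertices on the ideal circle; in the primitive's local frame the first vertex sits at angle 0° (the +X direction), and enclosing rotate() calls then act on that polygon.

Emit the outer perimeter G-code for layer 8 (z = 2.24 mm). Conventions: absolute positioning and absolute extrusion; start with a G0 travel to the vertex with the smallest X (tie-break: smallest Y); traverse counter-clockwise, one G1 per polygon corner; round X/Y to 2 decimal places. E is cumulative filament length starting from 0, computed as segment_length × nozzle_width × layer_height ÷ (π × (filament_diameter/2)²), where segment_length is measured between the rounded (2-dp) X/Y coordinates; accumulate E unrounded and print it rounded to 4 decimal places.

At z = 2.24 mm: the cylinder: section is a regular 8-gon, circumradius r=9.5. The outline is a single polygon with 8 vertices. Extrusion per mm of travel: 0.4 × 0.28 / (π × 1.425²) = 0.017557. Accumulating E over each segment gives final E = 1.0214.

G0 X-9.50 Y0.00 Z2.24
G1 X-6.72 Y-6.72 E0.1277
G1 X0.00 Y-9.50 E0.2554
G1 X6.72 Y-6.72 E0.3830
G1 X9.50 Y0.00 E0.5107
G1 X6.72 Y6.72 E0.6384
G1 X0.00 Y9.50 E0.7661
G1 X-6.72 Y6.72 E0.8937
G1 X-9.50 Y0.00 E1.0214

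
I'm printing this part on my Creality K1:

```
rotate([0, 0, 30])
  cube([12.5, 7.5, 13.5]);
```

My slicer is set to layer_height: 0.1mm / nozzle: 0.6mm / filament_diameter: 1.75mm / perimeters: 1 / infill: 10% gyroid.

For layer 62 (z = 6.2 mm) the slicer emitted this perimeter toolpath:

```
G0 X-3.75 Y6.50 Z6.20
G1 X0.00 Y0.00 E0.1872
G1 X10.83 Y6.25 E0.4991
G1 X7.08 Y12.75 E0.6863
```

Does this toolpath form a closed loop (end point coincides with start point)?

no

Start point (G0): (-3.75, 6.50). End point (last G1): the path does not return to the start — open.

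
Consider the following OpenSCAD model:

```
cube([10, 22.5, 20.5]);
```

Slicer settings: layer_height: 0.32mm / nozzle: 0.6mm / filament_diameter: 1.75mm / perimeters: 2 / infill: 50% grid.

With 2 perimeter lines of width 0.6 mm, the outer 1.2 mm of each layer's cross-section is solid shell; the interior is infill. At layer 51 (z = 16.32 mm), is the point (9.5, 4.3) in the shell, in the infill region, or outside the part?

At z = 16.32 mm: the cube is present — its section is the full 10×22.5 rectangle. Overall, the cross-section is a single solid region. The nearest boundary edge runs (10.00, 0.00)→(10.00, 22.50); distance from the point to it = 0.50 mm. The point is inside the cross-section, 0.50 mm from the nearest boundary — within the 1.2 mm shell band (2 × 0.6).

shell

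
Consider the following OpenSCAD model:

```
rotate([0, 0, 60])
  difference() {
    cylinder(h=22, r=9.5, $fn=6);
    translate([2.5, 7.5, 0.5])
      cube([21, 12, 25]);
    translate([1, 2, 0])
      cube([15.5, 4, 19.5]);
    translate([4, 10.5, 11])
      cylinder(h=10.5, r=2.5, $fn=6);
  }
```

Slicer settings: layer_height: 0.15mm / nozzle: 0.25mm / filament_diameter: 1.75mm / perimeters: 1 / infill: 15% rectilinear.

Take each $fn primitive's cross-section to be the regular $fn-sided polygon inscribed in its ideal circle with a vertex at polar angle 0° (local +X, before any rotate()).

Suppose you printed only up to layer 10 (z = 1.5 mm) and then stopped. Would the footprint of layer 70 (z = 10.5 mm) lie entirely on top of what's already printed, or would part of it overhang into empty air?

Compare the two slices. At z = 1.5: the r=9.5 cylinder contributes a regular 6-gon of circumradius 9.5 (area = (6/2)·9.500²·sin(360°/6) = 234.48 mm²); the cube at (2.5, 7.5) is present — its section is the full 21×12 rectangle (area 252.00 mm²); the cube at (1, 2) is present — its section is the full 15.5×4 rectangle (area 62.00 mm²); the cylinder at (4, 10.5) is absent (z outside [11, 21.5]); Taking the first minus the rest: starting from the r=9.5 cylinder (234.48 mm²), the 21×12 cube at (2.5, 7.5) partially overlaps it — only the 1.79 mm² overlap (of its 252.00 mm²) is removed, clipping the outline; the 15.5×4 cube at (1, 2) partially overlaps it — only the 24.76 mm² overlap (of its 62.00 mm²) is removed, clipping the outline — area = 207.93 mm²; (rotated 60° about Z; rotation is an isometry so areas/perimeters/island counts are preserved). At z = 10.5: the cylinder: section is a regular 6-gon, circumradius r=9.5 (area = (6/2)·9.500²·sin(360°/6) = 234.48 mm²); the cube at (2.5, 7.5) (footprint 21×12) is included at this height (area 252.00 mm²); the cube at (1, 2) is present — its section is the full 15.5×4 rectangle (area 62.00 mm²); the cylinder at (4, 10.5) does not reach this height (z outside [11, 21.5]); After the difference (first − rest): starting from the r=9.5 cylinder (234.48 mm²), the 21×12 cube at (2.5, 7.5) partially overlaps it — only the 1.79 mm² overlap (of its 252.00 mm²) is removed, clipping the outline; the 15.5×4 cube at (1, 2) partially overlaps it — only the 24.76 mm² overlap (of its 62.00 mm²) is removed, clipping the outline — area = 207.93 mm²; (whole slice rotated 60° about Z — lengths, areas and connectivity unchanged). Checking containment: the cross-section at z = 10.5 is a subset of the cross-section at z = 1.5.

entirely on top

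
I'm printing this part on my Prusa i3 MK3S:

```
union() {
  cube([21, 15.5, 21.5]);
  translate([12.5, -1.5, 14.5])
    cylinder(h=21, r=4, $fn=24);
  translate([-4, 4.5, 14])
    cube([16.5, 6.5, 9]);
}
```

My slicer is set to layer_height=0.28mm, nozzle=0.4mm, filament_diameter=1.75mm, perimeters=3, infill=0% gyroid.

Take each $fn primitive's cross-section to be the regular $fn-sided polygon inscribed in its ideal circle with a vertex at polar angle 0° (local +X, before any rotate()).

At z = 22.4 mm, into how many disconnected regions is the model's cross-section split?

At z = 22.4 mm: the cube is not intersected at this z (z outside [0, 21.5]); the r=4 cylinder at (12.5, -1.5) contributes a regular 24-gon of circumradius 4; the cube at (-4, 4.5) (footprint 16.5×6.5) is included at this height; Taking the union: the 2 present regions are separate (no shared area or edge), so areas and boundary lengths simply add and each stays a separate island — 2 connected regions. The result has 2 disconnected regions.

2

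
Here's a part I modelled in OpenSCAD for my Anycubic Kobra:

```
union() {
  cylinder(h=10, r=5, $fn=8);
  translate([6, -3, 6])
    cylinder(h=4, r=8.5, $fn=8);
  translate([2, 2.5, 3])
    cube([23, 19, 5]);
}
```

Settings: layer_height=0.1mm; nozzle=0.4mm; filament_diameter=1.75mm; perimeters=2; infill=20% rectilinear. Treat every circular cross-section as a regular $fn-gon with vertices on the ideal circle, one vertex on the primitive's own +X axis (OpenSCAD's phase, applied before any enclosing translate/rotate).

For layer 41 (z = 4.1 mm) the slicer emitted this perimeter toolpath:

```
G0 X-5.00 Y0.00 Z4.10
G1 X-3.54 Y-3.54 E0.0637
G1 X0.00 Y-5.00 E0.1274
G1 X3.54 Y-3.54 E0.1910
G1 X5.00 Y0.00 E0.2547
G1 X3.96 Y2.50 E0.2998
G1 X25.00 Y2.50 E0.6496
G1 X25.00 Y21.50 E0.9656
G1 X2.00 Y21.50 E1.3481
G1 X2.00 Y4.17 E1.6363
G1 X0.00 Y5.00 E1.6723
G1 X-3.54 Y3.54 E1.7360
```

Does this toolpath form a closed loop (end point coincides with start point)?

no

Start point (G0): (-5.00, 0.00). End point (last G1): the path does not return to the start — open.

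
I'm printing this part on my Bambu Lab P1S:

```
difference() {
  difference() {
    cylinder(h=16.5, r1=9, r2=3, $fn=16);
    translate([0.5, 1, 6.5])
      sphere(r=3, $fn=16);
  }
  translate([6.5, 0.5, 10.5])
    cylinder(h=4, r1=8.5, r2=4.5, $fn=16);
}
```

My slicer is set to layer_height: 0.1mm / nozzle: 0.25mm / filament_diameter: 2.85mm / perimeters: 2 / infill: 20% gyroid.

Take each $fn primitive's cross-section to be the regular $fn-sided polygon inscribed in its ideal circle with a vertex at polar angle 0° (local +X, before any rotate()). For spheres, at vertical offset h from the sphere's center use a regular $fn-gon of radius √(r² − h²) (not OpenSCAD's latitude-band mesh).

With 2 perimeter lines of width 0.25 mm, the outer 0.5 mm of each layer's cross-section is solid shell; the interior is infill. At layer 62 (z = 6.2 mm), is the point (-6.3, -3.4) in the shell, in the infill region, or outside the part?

At z = 6.2 mm: the cone: at t=0.376 of its height the radius interpolates to r₁+(r₂−r₁)t = 6.745, giving a regular 16-gon of that circumradius; the r=3 sphere at (0.5, 1) contributes a regular 16-gon of circumradius √(3²−0.3²) = 2.985; Subtracting the remaining from the first: starting from the cone, the r=3 sphere at (0.5, 1) lies wholly inside it (removes its full 27.28 mm² and its 18.63 mm outline becomes a hole wall) — 1 connected region with 1 hole; the cone at (6.5, 0.5) does not reach this height (z outside [10.5, 14.5]); Taking the first minus the rest: none of the subtracted shapes is present at this height, so that combined region is unchanged — 1 connected region with 1 hole. Overall, the cross-section is one region with 1 hole. The nearest boundary edge runs (-4.77, -4.77)→(-6.23, -2.58); distance from the point to it = 0.51 mm. The point is not inside any of the regions above, so it lies outside the cross-section (0.51 mm from the nearest boundary).

outside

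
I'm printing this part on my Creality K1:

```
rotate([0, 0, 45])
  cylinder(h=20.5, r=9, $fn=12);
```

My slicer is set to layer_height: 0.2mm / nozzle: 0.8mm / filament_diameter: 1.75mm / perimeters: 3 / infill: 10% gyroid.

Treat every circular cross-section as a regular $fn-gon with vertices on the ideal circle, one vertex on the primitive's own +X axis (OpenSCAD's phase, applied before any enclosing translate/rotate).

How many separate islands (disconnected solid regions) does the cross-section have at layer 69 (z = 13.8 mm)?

1

At z = 13.8 mm: the r=9 cylinder gives a regular 12-gon of circumradius 9 (constant along its height); (rotated 45° about Z; rotation is an isometry so areas/perimeters/island counts are preserved). Overall, the cross-section is a single solid region. Island count = 1.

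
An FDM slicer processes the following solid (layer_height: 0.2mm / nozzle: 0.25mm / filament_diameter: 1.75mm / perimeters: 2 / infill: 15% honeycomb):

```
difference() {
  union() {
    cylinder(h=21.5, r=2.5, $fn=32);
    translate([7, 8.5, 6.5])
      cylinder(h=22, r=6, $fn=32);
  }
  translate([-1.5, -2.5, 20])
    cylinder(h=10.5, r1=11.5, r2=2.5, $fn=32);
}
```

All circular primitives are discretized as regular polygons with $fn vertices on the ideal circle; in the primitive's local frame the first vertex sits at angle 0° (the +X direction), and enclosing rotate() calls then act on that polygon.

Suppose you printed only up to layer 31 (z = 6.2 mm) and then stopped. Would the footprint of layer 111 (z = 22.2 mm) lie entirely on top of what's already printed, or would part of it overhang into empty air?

Compare the two slices. At z = 6.2: the r=2.5 cylinder contributes a regular 32-gon of circumradius 2.5 (area = (32/2)·2.500²·sin(360°/32) = 19.51 mm²); the cylinder at (7, 8.5) is not intersected at this z (z outside [6.5, 28.5]); Combining (union): only the r=2.5 cylinder is present, so the union is just that shape — area = 19.51 mm²; the cone at (-1.5, -2.5) is absent (z outside [20, 30.5]); Subtracting the remaining from the first: none of the subtracted shapes is present at this height, so the result so far is unchanged — area = 19.51 mm². At z = 22.2: the cylinder does not reach this height (z outside [0, 21.5]); the r=6 cylinder at (7, 8.5) gives a regular 32-gon of circumradius 6 (constant along its height) (area = (32/2)·6.000²·sin(360°/32) = 112.37 mm²); Taking the union: only the r=6 cylinder at (7, 8.5) is present, so the union is just that shape — area = 112.37 mm²; the cone at (-1.5, -2.5): at t=0.210 of its height the radius interpolates to r₁+(r₂−r₁)t = 9.614, giving a regular 32-gon of that circumradius (area = (32/2)·9.614²·sin(360°/32) = 288.53 mm²); Taking the first minus the rest: starting from the result so far (112.37 mm²), the cone at (-1.5, -2.5) partially overlaps it — only the 7.61 mm² overlap (of its 288.53 mm²) is removed, clipping the outline — area = 104.77 mm². Checking containment: at z = 22.2 the cross-section extends beyond the z = 6.2 cross-section by about 104.77 mm².

part overhangs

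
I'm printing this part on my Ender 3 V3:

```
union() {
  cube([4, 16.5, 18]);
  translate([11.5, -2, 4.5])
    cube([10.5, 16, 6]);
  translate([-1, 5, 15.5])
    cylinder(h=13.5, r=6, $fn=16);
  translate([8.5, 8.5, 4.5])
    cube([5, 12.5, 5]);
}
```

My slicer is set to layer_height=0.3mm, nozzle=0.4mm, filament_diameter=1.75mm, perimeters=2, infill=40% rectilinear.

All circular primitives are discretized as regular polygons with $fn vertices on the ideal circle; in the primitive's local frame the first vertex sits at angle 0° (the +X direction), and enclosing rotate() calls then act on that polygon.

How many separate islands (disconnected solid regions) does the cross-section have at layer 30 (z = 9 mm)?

2

At z = 9 mm: the cube is present — its section is the full 4×16.5 rectangle; the cube at (11.5, -2) is present — its section is the full 10.5×16 rectangle; the cylinder at (-1, 5) is not intersected at this z (z outside [15.5, 29]); the 5×12.5 cube at (8.5, 8.5) contributes its full rectangle; Merging all regions: the regions partially overlap (shared area 11.00 mm²), so overlapping operands fuse into one piece — 2 connected regions. Overall, the cross-section has 2 separate islands. Island count = 2.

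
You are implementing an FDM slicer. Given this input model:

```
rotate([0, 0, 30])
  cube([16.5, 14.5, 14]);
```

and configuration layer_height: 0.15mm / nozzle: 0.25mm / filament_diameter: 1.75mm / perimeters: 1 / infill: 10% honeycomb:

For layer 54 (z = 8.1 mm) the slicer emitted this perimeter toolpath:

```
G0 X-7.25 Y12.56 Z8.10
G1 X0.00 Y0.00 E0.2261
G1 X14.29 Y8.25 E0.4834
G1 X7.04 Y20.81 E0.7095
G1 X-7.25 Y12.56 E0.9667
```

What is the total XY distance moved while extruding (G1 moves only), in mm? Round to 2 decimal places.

Sum the Euclidean lengths of each G1 segment: total = 62.01 mm.

62.01 mm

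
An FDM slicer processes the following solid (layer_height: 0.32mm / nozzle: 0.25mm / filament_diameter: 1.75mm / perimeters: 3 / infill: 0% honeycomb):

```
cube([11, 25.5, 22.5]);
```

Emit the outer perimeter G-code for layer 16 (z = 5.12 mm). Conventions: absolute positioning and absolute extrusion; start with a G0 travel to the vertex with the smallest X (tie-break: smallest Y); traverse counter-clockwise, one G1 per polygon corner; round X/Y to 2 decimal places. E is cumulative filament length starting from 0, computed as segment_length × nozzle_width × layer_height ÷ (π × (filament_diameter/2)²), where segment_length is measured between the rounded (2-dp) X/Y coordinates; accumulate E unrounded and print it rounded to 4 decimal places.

G0 X0.00 Y0.00 Z5.12
G1 X11.00 Y0.00 E0.3659
G1 X11.00 Y25.50 E1.2140
G1 X0.00 Y25.50 E1.5799
G1 X0.00 Y0.00 E2.4280

At z = 5.12 mm: the cube (footprint 11×25.5) is included at this height. The outline is a single polygon with 4 vertices. Extrusion per mm of travel: 0.25 × 0.32 / (π × 0.875²) = 0.033260. Accumulating E over each segment gives final E = 2.4280.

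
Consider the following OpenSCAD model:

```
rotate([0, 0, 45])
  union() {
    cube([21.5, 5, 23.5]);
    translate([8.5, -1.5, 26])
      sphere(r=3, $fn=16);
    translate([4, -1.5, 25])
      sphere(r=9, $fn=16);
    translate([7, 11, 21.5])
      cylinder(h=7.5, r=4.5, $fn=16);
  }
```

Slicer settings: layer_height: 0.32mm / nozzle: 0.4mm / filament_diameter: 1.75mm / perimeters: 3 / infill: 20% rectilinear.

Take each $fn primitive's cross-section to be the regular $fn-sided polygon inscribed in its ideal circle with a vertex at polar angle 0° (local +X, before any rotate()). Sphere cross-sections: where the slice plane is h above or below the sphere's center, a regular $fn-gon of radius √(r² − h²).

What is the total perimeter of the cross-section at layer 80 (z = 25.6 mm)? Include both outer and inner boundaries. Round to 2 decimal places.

77.40 mm

At z = 25.6 mm: the cube is absent (z outside [0, 23.5]); the sphere at (8.5, -1.5): section is a regular 16-gon, circumradius = √(r²−h²) = √(3²−0.4²) = 2.973 (perimeter = 2·16·2.973·sin(180°/16) = 18.56 mm); the sphere at (4, -1.5): section is a regular 16-gon, circumradius = √(r²−h²) = √(9²−0.6²) = 8.980 (perimeter = 2·16·8.980·sin(180°/16) = 56.06 mm); the cylinder at (7, 11): section is a regular 16-gon, circumradius r=4.5 (perimeter = 2·16·4.500·sin(180°/16) = 28.09 mm); Merging all regions: the regions partially overlap (shared area 28.03 mm²), so the edge portions inside another operand are dropped and the merged outline is re-measured after clipping — boundary = 77.40 mm; (whole slice rotated 45° about Z — lengths, areas and connectivity unchanged). Overall, the cross-section is a single solid region. Total boundary length (outer) = 77.40 mm.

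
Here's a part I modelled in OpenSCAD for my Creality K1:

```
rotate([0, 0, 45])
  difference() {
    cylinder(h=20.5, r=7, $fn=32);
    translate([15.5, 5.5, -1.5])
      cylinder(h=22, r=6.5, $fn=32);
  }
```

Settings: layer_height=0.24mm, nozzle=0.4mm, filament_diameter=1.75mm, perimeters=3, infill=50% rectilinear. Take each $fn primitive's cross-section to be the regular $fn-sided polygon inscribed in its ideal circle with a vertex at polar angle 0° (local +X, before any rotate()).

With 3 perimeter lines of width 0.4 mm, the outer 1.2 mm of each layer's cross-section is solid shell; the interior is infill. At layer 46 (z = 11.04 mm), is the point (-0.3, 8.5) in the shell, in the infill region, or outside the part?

At z = 11.04 mm: the r=7 cylinder contributes a regular 32-gon of circumradius 7; the cylinder at (15.5, 5.5): section is a regular 32-gon, circumradius r=6.5; Taking the first minus the rest: starting from the r=7 cylinder, the r=6.5 cylinder at (15.5, 5.5) misses the remaining region (no effect) — 1 connected region; (rotated 45° about Z; rotation is an isometry so areas/perimeters/island counts are preserved). Overall, the cross-section is a single solid region. Undo the 45° rotation: the query point maps to (5.798, 6.223) in the un-rotated model frame. The nearest boundary edge runs (3.89, 5.82)→(4.95, 4.95); distance from the point to it = 1.52 mm. The point is not inside any of the regions above, so it lies outside the cross-section (1.52 mm from the nearest boundary).

outside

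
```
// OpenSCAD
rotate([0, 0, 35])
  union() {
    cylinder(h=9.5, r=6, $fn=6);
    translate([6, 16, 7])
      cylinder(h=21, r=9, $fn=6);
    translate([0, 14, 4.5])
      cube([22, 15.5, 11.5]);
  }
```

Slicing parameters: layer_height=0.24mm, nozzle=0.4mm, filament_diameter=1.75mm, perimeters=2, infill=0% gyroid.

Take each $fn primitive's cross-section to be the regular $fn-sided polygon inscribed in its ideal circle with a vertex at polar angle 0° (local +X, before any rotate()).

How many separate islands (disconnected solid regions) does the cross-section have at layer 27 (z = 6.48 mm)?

At z = 6.48 mm: the r=6 cylinder gives a regular 6-gon of circumradius 6 (constant along its height); the cylinder at (6, 16) is not intersected at this z (z outside [7, 28]); the cube at (0, 14) (footprint 22×15.5) is included at this height; Taking the union: the 2 present regions are separate (no shared area or edge), so areas and boundary lengths simply add and each stays a separate island — 2 connected regions; (rotated 35° about Z; rotation is an isometry so areas/perimeters/island counts are preserved). Overall, the cross-section has 2 separate islands. Island count = 2.

2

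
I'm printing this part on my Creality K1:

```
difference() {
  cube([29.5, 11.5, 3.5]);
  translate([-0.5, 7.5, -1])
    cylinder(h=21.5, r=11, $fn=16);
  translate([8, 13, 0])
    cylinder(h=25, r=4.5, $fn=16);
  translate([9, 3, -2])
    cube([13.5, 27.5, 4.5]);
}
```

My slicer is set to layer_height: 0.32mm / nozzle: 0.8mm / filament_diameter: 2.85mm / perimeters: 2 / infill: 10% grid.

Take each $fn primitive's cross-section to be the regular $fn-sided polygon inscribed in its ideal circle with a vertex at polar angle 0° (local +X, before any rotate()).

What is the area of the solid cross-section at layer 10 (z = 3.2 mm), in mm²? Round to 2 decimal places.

At z = 3.2 mm: the 29.5×11.5 cube contributes its full rectangle (area 339.25 mm²); the r=11 cylinder at (-0.5, 7.5) gives a regular 16-gon of circumradius 11 (constant along its height) (area = (16/2)·11.000²·sin(360°/16) = 370.44 mm²); the cylinder at (8, 13): section is a regular 16-gon, circumradius r=4.5 (area = (16/2)·4.500²·sin(360°/16) = 61.99 mm²); the cube at (9, 3) is absent (z outside [-2, 2.5]); Taking the first minus the rest: starting from the 29.5×11.5 cube (339.25 mm²), the r=11 cylinder at (-0.5, 7.5) partially overlaps it — only the 111.02 mm² overlap (of its 370.44 mm²) is removed, clipping the outline; the r=4.5 cylinder at (8, 13) partially overlaps it — only the 3.52 mm² overlap (of its 61.99 mm²) is removed, clipping the outline — area = 224.70 mm². Overall, the cross-section is a single solid region. Net area = 224.70 mm².

224.70 mm²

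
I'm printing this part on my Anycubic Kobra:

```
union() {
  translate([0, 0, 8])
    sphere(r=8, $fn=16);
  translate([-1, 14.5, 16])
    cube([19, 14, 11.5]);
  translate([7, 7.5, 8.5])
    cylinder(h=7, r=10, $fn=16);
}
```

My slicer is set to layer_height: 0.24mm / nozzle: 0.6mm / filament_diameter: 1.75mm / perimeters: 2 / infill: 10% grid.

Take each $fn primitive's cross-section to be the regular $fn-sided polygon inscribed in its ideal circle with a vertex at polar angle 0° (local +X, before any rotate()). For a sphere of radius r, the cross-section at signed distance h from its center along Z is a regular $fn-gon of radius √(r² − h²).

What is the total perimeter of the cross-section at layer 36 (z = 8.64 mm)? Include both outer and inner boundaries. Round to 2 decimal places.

At z = 8.64 mm: the r=8 sphere contributes a regular 16-gon of circumradius √(8²−0.64²) = 7.974 (perimeter = 2·16·7.974·sin(180°/16) = 49.78 mm); the cube at (-1, 14.5) does not reach this height (z outside [16, 27.5]); the r=10 cylinder at (7, 7.5) gives a regular 16-gon of circumradius 10 (constant along its height) (perimeter = 2·16·10.000·sin(180°/16) = 62.43 mm); Combining (union): the regions partially overlap (shared area 75.03 mm²), so the edge portions inside another operand are dropped and the merged outline is re-measured after clipping — boundary = 78.29 mm. Overall, the cross-section is a single solid region. Total boundary length (outer) = 78.29 mm.

78.29 mm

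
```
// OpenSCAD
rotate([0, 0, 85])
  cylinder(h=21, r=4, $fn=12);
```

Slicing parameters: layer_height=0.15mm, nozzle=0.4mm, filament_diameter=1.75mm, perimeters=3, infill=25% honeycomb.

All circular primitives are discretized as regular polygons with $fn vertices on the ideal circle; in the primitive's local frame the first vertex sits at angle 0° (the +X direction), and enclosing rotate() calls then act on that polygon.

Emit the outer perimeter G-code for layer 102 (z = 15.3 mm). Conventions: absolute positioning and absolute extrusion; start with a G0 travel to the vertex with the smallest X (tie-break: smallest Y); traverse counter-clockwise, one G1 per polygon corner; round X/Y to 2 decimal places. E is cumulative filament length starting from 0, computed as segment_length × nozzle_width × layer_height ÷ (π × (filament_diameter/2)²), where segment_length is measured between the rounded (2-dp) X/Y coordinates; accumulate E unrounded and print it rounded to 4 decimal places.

G0 X-3.98 Y0.35 Z15.30
G1 X-3.63 Y-1.69 E0.0516
G1 X-2.29 Y-3.28 E0.1035
G1 X-0.35 Y-3.98 E0.1549
G1 X1.69 Y-3.63 E0.2066
G1 X3.28 Y-2.29 E0.2584
G1 X3.98 Y-0.35 E0.3099
G1 X3.63 Y1.69 E0.3615
G1 X2.29 Y3.28 E0.4134
G1 X0.35 Y3.98 E0.4648
G1 X-1.69 Y3.63 E0.5165
G1 X-3.28 Y2.29 E0.5683
G1 X-3.98 Y0.35 E0.6198

At z = 15.3 mm: the r=4 cylinder gives a regular 12-gon of circumradius 4 (constant along its height); (rotated 85° about Z; rotation is an isometry so areas/perimeters/island counts are preserved). The outline is a single polygon with 12 vertices. Extrusion per mm of travel: 0.4 × 0.15 / (π × 0.875²) = 0.024945. Accumulating E over each segment gives final E = 0.6198.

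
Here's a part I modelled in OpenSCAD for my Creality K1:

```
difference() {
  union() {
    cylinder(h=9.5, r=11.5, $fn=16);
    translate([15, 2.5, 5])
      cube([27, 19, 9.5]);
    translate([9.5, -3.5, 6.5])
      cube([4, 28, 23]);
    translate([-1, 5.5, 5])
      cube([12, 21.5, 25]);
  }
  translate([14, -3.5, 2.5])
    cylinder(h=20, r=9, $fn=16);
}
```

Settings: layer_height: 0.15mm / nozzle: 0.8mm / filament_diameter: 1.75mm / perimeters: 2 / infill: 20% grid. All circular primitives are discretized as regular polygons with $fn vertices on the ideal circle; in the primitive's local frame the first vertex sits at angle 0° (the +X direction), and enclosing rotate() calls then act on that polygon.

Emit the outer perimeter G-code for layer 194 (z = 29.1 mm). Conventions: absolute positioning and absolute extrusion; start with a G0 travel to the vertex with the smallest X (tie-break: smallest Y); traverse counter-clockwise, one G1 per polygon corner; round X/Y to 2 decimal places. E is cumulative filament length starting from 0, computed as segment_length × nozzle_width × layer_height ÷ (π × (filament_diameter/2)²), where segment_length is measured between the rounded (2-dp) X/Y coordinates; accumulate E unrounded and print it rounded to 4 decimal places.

G0 X-1.00 Y5.50 Z29.10
G1 X9.50 Y5.50 E0.5238
G1 X9.50 Y-3.50 E0.9729
G1 X13.50 Y-3.50 E1.1724
G1 X13.50 Y24.50 E2.5693
G1 X11.00 Y24.50 E2.6941
G1 X11.00 Y27.00 E2.8188
G1 X-1.00 Y27.00 E3.4175
G1 X-1.00 Y5.50 E4.4901

At z = 29.1 mm: the cylinder does not reach this height (z outside [0, 9.5]); the cube at (15, 2.5) is not intersected at this z (z outside [5, 14.5]); the cube at (9.5, -3.5) (footprint 4×28) is included at this height; the cube at (-1, 5.5) (footprint 12×21.5) is included at this height; Combining (union): the regions partially overlap (shared area 28.50 mm²), so overlapping operands fuse into one piece — 1 connected region; the cylinder at (14, -3.5) does not reach this height (z outside [2.5, 22.5]); Taking the first minus the rest: none of the subtracted shapes is present at this height, so that combined region is unchanged — 1 connected region. The outline is a single polygon with 8 vertices. Extrusion per mm of travel: 0.8 × 0.15 / (π × 0.875²) = 0.049890. Accumulating E over each segment gives final E = 4.4901.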